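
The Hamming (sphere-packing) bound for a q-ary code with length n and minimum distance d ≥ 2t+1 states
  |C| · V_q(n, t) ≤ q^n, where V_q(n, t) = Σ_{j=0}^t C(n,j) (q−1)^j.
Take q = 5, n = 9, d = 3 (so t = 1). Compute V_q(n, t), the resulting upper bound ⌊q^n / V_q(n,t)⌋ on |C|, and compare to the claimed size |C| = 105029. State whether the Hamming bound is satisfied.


V_q(n, t) = 37, q^n = 1953125, Hamming bound = 52787, |C| = 105029 > bound (violated).

Step 1: Compute V_q(n, t) = Σ_{j=0}^1 C(n, j) (q−1)^j.
  j = 0: C(9,0)·(4)^0 = 1·1 = 1.
  j = 1: C(9,1)·(4)^1 = 9·4 = 36.
  V_q(n, t) = 1 + 36 = 37.
Step 2: q^n = 5^9 = 1953125.
Step 3: Hamming bound ⌊q^n / V_q(n,t)⌋ = ⌊1953125/37⌋ = 52787.
Step 4: Compare |C| = 105029 to 52787: violated.
The claimed |C| lies above the Hamming bound, so no 5-ary code of length 9 with d ≥ 3 can have 105029 codewords.


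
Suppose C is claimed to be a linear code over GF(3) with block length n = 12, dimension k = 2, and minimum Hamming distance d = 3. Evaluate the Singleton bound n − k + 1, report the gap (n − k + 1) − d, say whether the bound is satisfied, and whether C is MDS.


Singleton RHS = n − k + 1 = 11, slack = 8, bound satisfied, not MDS.

Singleton bound: d ≤ n − k + 1.
Here n = 12, k = 2, so n − k + 1 = 11.
Given d = 3, check d ≤ 11: YES.
Slack = (n − k + 1) − d = 8.
The code is NOT MDS (slack = 8 > 0).
Description: the claimed parameters are [12, 2, 3]_3; such a code would be non-MDS.


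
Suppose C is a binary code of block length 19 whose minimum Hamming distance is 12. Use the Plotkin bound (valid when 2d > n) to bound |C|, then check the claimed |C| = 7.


Plotkin bound M ≤ 4; given |C| = 7 > bound (violated).

Check applicability: 2d = 24, n = 19.
2d − n = 5 > 0, so Plotkin applies.
Compute d/(2d−n) = 12/5 ≈ 2.4000.
⌊d/(2d−n)⌋ = 2.
Plotkin bound: M ≤ 2·2 = 4.
Given |C| = 7, check: VIOLATED.
This |C| is above the Plotkin bound, so no binary code with n = 19, d = 12 and 7 codewords exists.


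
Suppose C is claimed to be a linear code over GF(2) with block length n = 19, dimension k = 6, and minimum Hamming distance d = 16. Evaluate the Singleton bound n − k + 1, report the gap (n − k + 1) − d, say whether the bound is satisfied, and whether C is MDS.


Singleton RHS = n − k + 1 = 14, slack = -2, bound violated (no such code; not MDS).

Singleton bound: d ≤ n − k + 1.
Here n = 19, k = 6, so n − k + 1 = 14.
Given d = 16, check d ≤ 14: NO.
Slack = (n − k + 1) − d = -2.
The slack is negative: d = 16 exceeds n − k + 1 = 14 by 2, so the Singleton bound is violated and no linear [19, 6, 16]_2 code can exist. In particular it is not MDS (MDS requires d = n − k + 1 exactly).
Description: the claimed parameters are [19, 6, 16]_2; such a code would be impossible (violates the Singleton bound).


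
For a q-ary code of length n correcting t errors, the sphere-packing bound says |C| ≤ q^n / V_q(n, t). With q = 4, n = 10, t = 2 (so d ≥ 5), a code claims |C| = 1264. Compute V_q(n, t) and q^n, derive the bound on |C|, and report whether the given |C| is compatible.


V_q(n, t) = 436, q^n = 1048576, Hamming bound = 2404, |C| = 1264 ≤ bound (satisfied).

Step 1: Compute V_q(n, t) = Σ_{j=0}^2 C(n, j) (q−1)^j.
  j = 0: C(10,0)·(3)^0 = 1·1 = 1.
  j = 1: C(10,1)·(3)^1 = 10·3 = 30.
  j = 2: C(10,2)·(3)^2 = 45·9 = 405.
  V_q(n, t) = 1 + 30 + 405 = 436.
Step 2: q^n = 4^10 = 1048576.
Step 3: Hamming bound ⌊q^n / V_q(n,t)⌋ = ⌊1048576/436⌋ = 2404.
Step 4: Compare |C| = 1264 to 2404: satisfied.
The claimed |C| lies below the Hamming bound.


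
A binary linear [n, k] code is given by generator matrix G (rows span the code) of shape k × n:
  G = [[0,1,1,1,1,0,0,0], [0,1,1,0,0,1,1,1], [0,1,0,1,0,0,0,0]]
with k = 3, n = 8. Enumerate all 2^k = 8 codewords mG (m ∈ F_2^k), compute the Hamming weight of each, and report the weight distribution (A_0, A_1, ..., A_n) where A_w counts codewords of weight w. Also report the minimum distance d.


Weight distribution: A_0 = 1, A_2 = 2, A_4 = 1, A_5 = 4. Minimum distance d = 2.

Enumerate all 2^3 = 8 messages m ∈ F_2^3.
For each, compute codeword c = mG in F_2^8, then tally its weight.
  m = 000 → c = 00000000, weight = 0.
  m = 100 → c = 01111000, weight = 4.
  m = 010 → c = 01100111, weight = 5.
  m = 110 → c = 00011111, weight = 5.
  m = 001 → c = 01010000, weight = 2.
  m = 101 → c = 00101000, weight = 2.
  m = 011 → c = 00110111, weight = 5.
  m = 111 → c = 01001111, weight = 5.
Tally weights:
  weight 0: 1 codewords.
  weight 2: 2 codewords.
  weight 4: 1 codewords.
  weight 5: 4 codewords.
Minimum distance d = smallest w > 0 with A_w > 0 = 2.
Sanity: Σ A_w = 8 = 2^3 = 8 ✓.


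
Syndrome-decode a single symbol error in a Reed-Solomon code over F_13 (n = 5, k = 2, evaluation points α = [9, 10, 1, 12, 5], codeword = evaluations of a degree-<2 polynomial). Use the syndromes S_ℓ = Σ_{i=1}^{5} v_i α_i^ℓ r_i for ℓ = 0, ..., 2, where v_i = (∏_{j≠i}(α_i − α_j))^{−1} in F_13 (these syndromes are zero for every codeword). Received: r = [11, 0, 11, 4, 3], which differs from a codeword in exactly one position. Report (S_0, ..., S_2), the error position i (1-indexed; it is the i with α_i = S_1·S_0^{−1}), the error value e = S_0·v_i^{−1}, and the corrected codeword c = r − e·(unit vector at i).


S = (9, 9, 9), error at position 3, error magnitude e = 3, c = [11, 0, 8, 4, 3].

Step 1: column multipliers v_i = (∏_{j≠i}(α_i − α_j))^{−1} mod 13.
  i = 1 (α = 9): (9−10)(9−1)(9−12)(9−5) = (−1)·8·(−3)·4 = 96 ≡ 5, so v_1 = 5^{−1} = 8 (mod 13).
  i = 2 (α = 10): (10−9)(10−1)(10−12)(10−5) = 1·9·(−2)·5 = −90 ≡ 1, so v_2 = 1^{−1} = 1 (mod 13).
  i = 3 (α = 1): (1−9)(1−10)(1−12)(1−5) = (−8)·(−9)·(−11)·(−4) = 3168 ≡ 9, so v_3 = 9^{−1} = 3 (mod 13).
  i = 4 (α = 12): (12−9)(12−10)(12−1)(12−5) = 3·2·11·7 = 462 ≡ 7, so v_4 = 7^{−1} = 2 (mod 13).
  i = 5 (α = 5): (5−9)(5−10)(5−1)(5−12) = (−4)·(−5)·4·(−7) = −560 ≡ 12, so v_5 = 12^{−1} = 12 (mod 13).
  v = [8, 1, 3, 2, 12].
Step 2: syndromes of r = [11, 0, 11, 4, 3] (all sums mod 13).
  S_0 = Σ v_i r_i = 8·11 + 1·0 + 3·11 + 2·4 + 12·3 = 165 ≡ 9.
  S_1 = Σ v_i α_i r_i = 8·9·11 + 1·10·0 + 3·1·11 + 2·12·4 + 12·5·3 = 1101 ≡ 9.
  α_i^2 mod 13 = [3, 9, 1, 1, 12].
  S_2 = Σ v_i α_i^2 r_i = 8·3·11 + 1·9·0 + 3·1·11 + 2·1·4 + 12·12·3 = 737 ≡ 9.
  S = (9, 9, 9) ≠ 0, so r is not a codeword (an error is present).
Step 3: locate the error. For a single error e at position i, S_ℓ = v_i·e·α_i^ℓ, so α_err = S_1/S_0.
  S_0^{−1} = 9^{−1} = 3 (mod 13), so α_err = 9·3 = 27 ≡ 1 = α_3. Error position i = 3.
  Consistency check: S_2/S_1 = 9·3 = 27 ≡ 1 = α_err ✓ (single-error assumption holds).
Step 4: error magnitude e = S_0/v_3 = S_0·∏_{j≠3}(α_3 − α_j) = 9·9 = 81 ≡ 3 (mod 13).
Step 5: correct position 3: c_3 = r_3 − e = 11 − 3 ≡ 8 (mod 13). Hence c = [11, 0, 8, 4, 3].
  Check: interpolating c through the α_i gives m(x) = 6 + 2·x (degree < 2) with m(α_i) = c_i for every i, so c is indeed a codeword.


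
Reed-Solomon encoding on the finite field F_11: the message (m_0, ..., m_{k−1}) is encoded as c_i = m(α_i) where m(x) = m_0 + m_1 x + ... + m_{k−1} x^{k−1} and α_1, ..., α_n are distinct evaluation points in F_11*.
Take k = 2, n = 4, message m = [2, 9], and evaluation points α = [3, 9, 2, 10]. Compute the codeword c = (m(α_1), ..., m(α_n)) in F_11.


c = [7, 6, 9, 4]

Message polynomial: m(x) = 2 + 9·x (mod 11).
For each evaluation point α_i, compute m(α_i) mod 11:
  α_1 = 3: Horner steps 9 → 7, so m(3) = 7.
  α_2 = 9: Horner steps 9 → 6, so m(9) = 6.
  α_3 = 2: Horner steps 9 → 9, so m(2) = 9.
  α_4 = 10: Horner steps 9 → 4, so m(10) = 4.
Codeword c = [7, 6, 9, 4] ∈ F_11^4.


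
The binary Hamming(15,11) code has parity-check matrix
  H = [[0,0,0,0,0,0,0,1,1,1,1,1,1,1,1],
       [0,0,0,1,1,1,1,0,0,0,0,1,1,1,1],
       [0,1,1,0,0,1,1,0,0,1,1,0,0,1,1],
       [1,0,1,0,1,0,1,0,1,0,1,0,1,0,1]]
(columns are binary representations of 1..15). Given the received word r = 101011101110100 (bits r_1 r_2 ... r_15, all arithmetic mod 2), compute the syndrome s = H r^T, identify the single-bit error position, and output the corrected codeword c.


s = (0, 0, 1, 1)^T, error position = 3, corrected codeword c = 100011101110100

Compute s = H r^T mod 2 one row at a time:
  s_1 = 0 + 1 + 1 + 1 + 0 + 1 + 0 + 0 = 4 ≡ 0 (mod 2).
  s_2 = 0 + 1 + 1 + 1 + 0 + 1 + 0 + 0 = 4 ≡ 0 (mod 2).
  s_3 = 0 + 1 + 1 + 1 + 1 + 1 + 0 + 0 = 5 ≡ 1 (mod 2).
  s_4 = 1 + 1 + 1 + 1 + 1 + 1 + 1 + 0 = 7 ≡ 1 (mod 2).
s = (0, 0, 1, 1)^T — this equals column 3 of H (binary 0011), so error is at position 3.
Correct: flip bit 3 of r = 101011101110100 to get c = 100011101110100.


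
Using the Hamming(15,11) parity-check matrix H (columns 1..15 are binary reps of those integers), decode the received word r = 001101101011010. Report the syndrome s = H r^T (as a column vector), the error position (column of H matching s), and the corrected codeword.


s = (0, 1, 1, 0)^T, error position = 6, corrected codeword c = 001100101011010

Compute s = H r^T mod 2 one row at a time:
  s_1 = 0 + 1 + 0 + 1 + 1 + 0 + 1 + 0 = 4 ≡ 0 (mod 2).
  s_2 = 1 + 0 + 1 + 1 + 1 + 0 + 1 + 0 = 5 ≡ 1 (mod 2).
  s_3 = 0 + 1 + 1 + 1 + 0 + 1 + 1 + 0 = 5 ≡ 1 (mod 2).
  s_4 = 0 + 1 + 0 + 1 + 1 + 1 + 0 + 0 = 4 ≡ 0 (mod 2).
s = (0, 1, 1, 0)^T — this equals column 6 of H (binary 0110), so error is at position 6.
Correct: flip bit 6 of r = 001101101011010 to get c = 001100101011010.


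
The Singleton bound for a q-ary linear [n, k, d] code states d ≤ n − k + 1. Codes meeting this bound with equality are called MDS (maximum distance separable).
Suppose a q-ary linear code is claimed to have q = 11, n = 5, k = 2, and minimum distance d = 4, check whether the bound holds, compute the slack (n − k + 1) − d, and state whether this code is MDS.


Singleton RHS = n − k + 1 = 4, slack = 0, bound satisfied, MDS.

Singleton bound: d ≤ n − k + 1.
Here n = 5, k = 2, so n − k + 1 = 4.
Given d = 4, check d ≤ 4: YES.
Slack = (n − k + 1) − d = 0.
The code is MDS (slack = 0).
Description: the claimed parameters are [5, 2, 4]_11; such a code would be MDS (meets Singleton bound).


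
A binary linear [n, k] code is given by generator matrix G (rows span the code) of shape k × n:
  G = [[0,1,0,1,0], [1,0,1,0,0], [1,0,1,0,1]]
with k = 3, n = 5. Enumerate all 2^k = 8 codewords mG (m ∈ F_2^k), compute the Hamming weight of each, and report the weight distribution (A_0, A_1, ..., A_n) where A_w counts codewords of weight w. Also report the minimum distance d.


Weight distribution: A_0 = 1, A_1 = 1, A_2 = 2, A_3 = 2, A_4 = 1, A_5 = 1. Minimum distance d = 1.

Enumerate all 2^3 = 8 messages m ∈ F_2^3.
For each, compute codeword c = mG in F_2^5, then tally its weight.
  m = 000 → c = 00000, weight = 0.
  m = 100 → c = 01010, weight = 2.
  m = 010 → c = 10100, weight = 2.
  m = 110 → c = 11110, weight = 4.
  m = 001 → c = 10101, weight = 3.
  m = 101 → c = 11111, weight = 5.
  m = 011 → c = 00001, weight = 1.
  m = 111 → c = 01011, weight = 3.
Tally weights:
  weight 0: 1 codewords.
  weight 1: 1 codewords.
  weight 2: 2 codewords.
  weight 3: 2 codewords.
  weight 4: 1 codewords.
  weight 5: 1 codewords.
Minimum distance d = smallest w > 0 with A_w > 0 = 1.
Sanity: Σ A_w = 8 = 2^3 = 8 ✓.


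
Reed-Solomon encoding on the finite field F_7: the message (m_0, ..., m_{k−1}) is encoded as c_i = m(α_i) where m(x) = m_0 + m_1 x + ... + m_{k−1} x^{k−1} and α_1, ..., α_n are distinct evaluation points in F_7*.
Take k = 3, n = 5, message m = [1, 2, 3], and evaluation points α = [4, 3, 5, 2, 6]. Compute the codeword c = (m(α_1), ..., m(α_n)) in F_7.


c = [1, 6, 2, 3, 2]

Message polynomial: m(x) = 1 + 2·x + 3·x^2 (mod 7).
For each evaluation point α_i, compute m(α_i) mod 7:
  α_1 = 4: Horner steps 3 → 0 → 1, so m(4) = 1.
  α_2 = 3: Horner steps 3 → 4 → 6, so m(3) = 6.
  α_3 = 5: Horner steps 3 → 3 → 2, so m(5) = 2.
  α_4 = 2: Horner steps 3 → 1 → 3, so m(2) = 3.
  α_5 = 6: Horner steps 3 → 6 → 2, so m(6) = 2.
Codeword c = [1, 6, 2, 3, 2] ∈ F_7^5.


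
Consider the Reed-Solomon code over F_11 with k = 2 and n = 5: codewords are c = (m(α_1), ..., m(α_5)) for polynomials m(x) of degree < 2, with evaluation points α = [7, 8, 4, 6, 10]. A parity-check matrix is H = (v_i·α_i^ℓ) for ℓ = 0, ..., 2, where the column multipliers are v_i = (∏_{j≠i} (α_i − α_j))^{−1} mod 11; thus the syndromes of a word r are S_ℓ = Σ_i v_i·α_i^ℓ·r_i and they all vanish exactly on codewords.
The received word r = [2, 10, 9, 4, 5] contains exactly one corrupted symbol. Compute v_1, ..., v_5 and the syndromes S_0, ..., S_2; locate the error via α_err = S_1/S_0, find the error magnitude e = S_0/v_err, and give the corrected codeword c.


S = (8, 1, 7), error at position 1, error magnitude e = 6, c = [7, 10, 9, 4, 5].

Step 1: column multipliers v_i = (∏_{j≠i}(α_i − α_j))^{−1} mod 11.
  i = 1 (α = 7): (7−8)(7−4)(7−6)(7−10) = (−1)·3·1·(−3) = 9 ≡ 9, so v_1 = 9^{−1} = 5 (mod 11).
  i = 2 (α = 8): (8−7)(8−4)(8−6)(8−10) = 1·4·2·(−2) = −16 ≡ 6, so v_2 = 6^{−1} = 2 (mod 11).
  i = 3 (α = 4): (4−7)(4−8)(4−6)(4−10) = (−3)·(−4)·(−2)·(−6) = 144 ≡ 1, so v_3 = 1^{−1} = 1 (mod 11).
  i = 4 (α = 6): (6−7)(6−8)(6−4)(6−10) = (−1)·(−2)·2·(−4) = −16 ≡ 6, so v_4 = 6^{−1} = 2 (mod 11).
  i = 5 (α = 10): (10−7)(10−8)(10−4)(10−6) = 3·2·6·4 = 144 ≡ 1, so v_5 = 1^{−1} = 1 (mod 11).
  v = [5, 2, 1, 2, 1].
Step 2: syndromes of r = [2, 10, 9, 4, 5] (all sums mod 11).
  S_0 = Σ v_i r_i = 5·2 + 2·10 + 1·9 + 2·4 + 1·5 = 52 ≡ 8.
  S_1 = Σ v_i α_i r_i = 5·7·2 + 2·8·10 + 1·4·9 + 2·6·4 + 1·10·5 = 364 ≡ 1.
  α_i^2 mod 11 = [5, 9, 5, 3, 1].
  S_2 = Σ v_i α_i^2 r_i = 5·5·2 + 2·9·10 + 1·5·9 + 2·3·4 + 1·1·5 = 304 ≡ 7.
  S = (8, 1, 7) ≠ 0, so r is not a codeword (an error is present).
Step 3: locate the error. For a single error e at position i, S_ℓ = v_i·e·α_i^ℓ, so α_err = S_1/S_0.
  S_0^{−1} = 8^{−1} = 7 (mod 11), so α_err = 1·7 = 7 ≡ 7 = α_1. Error position i = 1.
  Consistency check: S_2/S_1 = 7·1 = 7 ≡ 7 = α_err ✓ (single-error assumption holds).
Step 4: error magnitude e = S_0/v_1 = S_0·∏_{j≠1}(α_1 − α_j) = 8·9 = 72 ≡ 6 (mod 11).
Step 5: correct position 1: c_1 = r_1 − e = 2 − 6 ≡ 7 (mod 11). Hence c = [7, 10, 9, 4, 5].
  Check: interpolating c through the α_i gives m(x) = 8 + 3·x (degree < 2) with m(α_i) = c_i for every i, so c is indeed a codeword.


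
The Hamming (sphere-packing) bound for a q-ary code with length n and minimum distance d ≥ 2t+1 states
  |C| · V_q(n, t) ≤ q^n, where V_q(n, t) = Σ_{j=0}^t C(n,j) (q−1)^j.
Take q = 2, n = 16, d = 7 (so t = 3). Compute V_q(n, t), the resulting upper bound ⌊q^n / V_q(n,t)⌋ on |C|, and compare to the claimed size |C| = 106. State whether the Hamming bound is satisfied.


V_q(n, t) = 697, q^n = 65536, Hamming bound = 94, |C| = 106 > bound (violated).

Step 1: Compute V_q(n, t) = Σ_{j=0}^3 C(n, j) (q−1)^j.
  j = 0: C(16,0)·(1)^0 = 1·1 = 1.
  j = 1: C(16,1)·(1)^1 = 16·1 = 16.
  j = 2: C(16,2)·(1)^2 = 120·1 = 120.
  j = 3: C(16,3)·(1)^3 = 560·1 = 560.
  V_q(n, t) = 1 + 16 + 120 + 560 = 697.
Step 2: q^n = 2^16 = 65536.
Step 3: Hamming bound ⌊q^n / V_q(n,t)⌋ = ⌊65536/697⌋ = 94.
Step 4: Compare |C| = 106 to 94: violated.
The claimed |C| lies above the Hamming bound, so no 2-ary code of length 16 with d ≥ 7 can have 106 codewords.


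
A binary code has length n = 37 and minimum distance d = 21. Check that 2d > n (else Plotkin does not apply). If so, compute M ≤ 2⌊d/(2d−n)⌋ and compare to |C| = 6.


Plotkin bound M ≤ 8; given |C| = 6 ≤ bound (satisfied).

Check applicability: 2d = 42, n = 37.
2d − n = 5 > 0, so Plotkin applies.
Compute d/(2d−n) = 21/5 ≈ 4.2000.
⌊d/(2d−n)⌋ = 4.
Plotkin bound: M ≤ 2·4 = 8.
Given |C| = 6, check: satisfied.
This |C| is below the Plotkin bound.


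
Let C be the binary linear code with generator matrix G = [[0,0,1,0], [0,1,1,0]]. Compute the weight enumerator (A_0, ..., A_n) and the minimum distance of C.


Weight distribution: A_0 = 1, A_1 = 2, A_2 = 1. Minimum distance d = 1.

Enumerate all 2^2 = 4 messages m ∈ F_2^2.
For each, compute codeword c = mG in F_2^4, then tally its weight.
  m = 00 → c = 0000, weight = 0.
  m = 10 → c = 0010, weight = 1.
  m = 01 → c = 0110, weight = 2.
  m = 11 → c = 0100, weight = 1.
Tally weights:
  weight 0: 1 codewords.
  weight 1: 2 codewords.
  weight 2: 1 codewords.
Minimum distance d = smallest w > 0 with A_w > 0 = 1.
Sanity: Σ A_w = 4 = 2^2 = 4 ✓.


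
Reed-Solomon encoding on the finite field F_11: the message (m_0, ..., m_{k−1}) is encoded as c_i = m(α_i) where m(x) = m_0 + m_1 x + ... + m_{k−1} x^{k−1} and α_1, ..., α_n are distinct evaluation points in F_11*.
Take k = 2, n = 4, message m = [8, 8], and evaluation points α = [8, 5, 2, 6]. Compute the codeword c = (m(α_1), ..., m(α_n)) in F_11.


c = [6, 4, 2, 1]

Message polynomial: m(x) = 8 + 8·x (mod 11).
For each evaluation point α_i, compute m(α_i) mod 11:
  α_1 = 8: Horner steps 8 → 6, so m(8) = 6.
  α_2 = 5: Horner steps 8 → 4, so m(5) = 4.
  α_3 = 2: Horner steps 8 → 2, so m(2) = 2.
  α_4 = 6: Horner steps 8 → 1, so m(6) = 1.
Codeword c = [6, 4, 2, 1] ∈ F_11^4.


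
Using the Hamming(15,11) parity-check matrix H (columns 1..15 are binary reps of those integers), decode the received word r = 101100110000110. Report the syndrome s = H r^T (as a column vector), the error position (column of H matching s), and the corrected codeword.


s = (1, 0, 1, 0)^T, error position = 10, corrected codeword c = 101100110100110

Compute s = H r^T mod 2 one row at a time:
  s_1 = 1 + 0 + 0 + 0 + 0 + 1 + 1 + 0 = 3 ≡ 1 (mod 2).
  s_2 = 1 + 0 + 0 + 1 + 0 + 1 + 1 + 0 = 4 ≡ 0 (mod 2).
  s_3 = 0 + 1 + 0 + 1 + 0 + 0 + 1 + 0 = 3 ≡ 1 (mod 2).
  s_4 = 1 + 1 + 0 + 1 + 0 + 0 + 1 + 0 = 4 ≡ 0 (mod 2).
s = (1, 0, 1, 0)^T — this equals column 10 of H (binary 1010), so error is at position 10.
Correct: flip bit 10 of r = 101100110000110 to get c = 101100110100110.


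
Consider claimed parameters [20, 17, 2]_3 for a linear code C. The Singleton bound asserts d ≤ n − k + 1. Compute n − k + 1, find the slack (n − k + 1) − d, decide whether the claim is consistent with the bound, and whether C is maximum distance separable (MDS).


Singleton RHS = n − k + 1 = 4, slack = 2, bound satisfied, not MDS.

Singleton bound: d ≤ n − k + 1.
Here n = 20, k = 17, so n − k + 1 = 4.
Given d = 2, check d ≤ 4: YES.
Slack = (n − k + 1) − d = 2.
The code is NOT MDS (slack = 2 > 0).
Description: the claimed parameters are [20, 17, 2]_3; such a code would be non-MDS.


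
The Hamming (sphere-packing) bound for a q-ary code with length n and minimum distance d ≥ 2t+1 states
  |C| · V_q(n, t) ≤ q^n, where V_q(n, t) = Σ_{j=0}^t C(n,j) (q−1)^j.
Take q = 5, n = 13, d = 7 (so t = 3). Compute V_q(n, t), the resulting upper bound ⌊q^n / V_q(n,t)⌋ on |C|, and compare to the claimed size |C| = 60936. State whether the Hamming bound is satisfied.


V_q(n, t) = 19605, q^n = 1220703125, Hamming bound = 62264, |C| = 60936 ≤ bound (satisfied).

Step 1: Compute V_q(n, t) = Σ_{j=0}^3 C(n, j) (q−1)^j.
  j = 0: C(13,0)·(4)^0 = 1·1 = 1.
  j = 1: C(13,1)·(4)^1 = 13·4 = 52.
  j = 2: C(13,2)·(4)^2 = 78·16 = 1248.
  j = 3: C(13,3)·(4)^3 = 286·64 = 18304.
  V_q(n, t) = 1 + 52 + 1248 + 18304 = 19605.
Step 2: q^n = 5^13 = 1220703125.
Step 3: Hamming bound ⌊q^n / V_q(n,t)⌋ = ⌊1220703125/19605⌋ = 62264.
Step 4: Compare |C| = 60936 to 62264: satisfied.
The claimed |C| lies below the Hamming bound.


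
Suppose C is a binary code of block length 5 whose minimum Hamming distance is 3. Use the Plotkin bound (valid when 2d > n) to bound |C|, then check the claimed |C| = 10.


Plotkin bound M ≤ 6; given |C| = 10 > bound (violated).

Check applicability: 2d = 6, n = 5.
2d − n = 1 > 0, so Plotkin applies.
Compute d/(2d−n) = 3/1 ≈ 3.0000.
⌊d/(2d−n)⌋ = 3.
Plotkin bound: M ≤ 2·3 = 6.
Given |C| = 10, check: VIOLATED.
This |C| is above the Plotkin bound, so no binary code with n = 5, d = 3 and 10 codewords exists.


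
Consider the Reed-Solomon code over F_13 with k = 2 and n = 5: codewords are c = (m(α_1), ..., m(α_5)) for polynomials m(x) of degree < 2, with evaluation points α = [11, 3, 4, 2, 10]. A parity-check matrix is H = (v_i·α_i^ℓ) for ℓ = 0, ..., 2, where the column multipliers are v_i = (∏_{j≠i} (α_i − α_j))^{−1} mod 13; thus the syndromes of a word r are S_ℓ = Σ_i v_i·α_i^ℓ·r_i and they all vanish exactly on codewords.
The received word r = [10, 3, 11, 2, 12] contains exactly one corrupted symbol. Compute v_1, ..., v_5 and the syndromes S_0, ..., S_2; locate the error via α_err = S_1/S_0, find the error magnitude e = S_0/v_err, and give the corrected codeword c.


S = (9, 1, 3), error at position 2, error magnitude e = 3, c = [10, 0, 11, 2, 12].

Step 1: column multipliers v_i = (∏_{j≠i}(α_i − α_j))^{−1} mod 13.
  i = 1 (α = 11): (11−3)(11−4)(11−2)(11−10) = 8·7·9·1 = 504 ≡ 10, so v_1 = 10^{−1} = 4 (mod 13).
  i = 2 (α = 3): (3−11)(3−4)(3−2)(3−10) = (−8)·(−1)·1·(−7) = −56 ≡ 9, so v_2 = 9^{−1} = 3 (mod 13).
  i = 3 (α = 4): (4−11)(4−3)(4−2)(4−10) = (−7)·1·2·(−6) = 84 ≡ 6, so v_3 = 6^{−1} = 11 (mod 13).
  i = 4 (α = 2): (2−11)(2−3)(2−4)(2−10) = (−9)·(−1)·(−2)·(−8) = 144 ≡ 1, so v_4 = 1^{−1} = 1 (mod 13).
  i = 5 (α = 10): (10−11)(10−3)(10−4)(10−2) = (−1)·7·6·8 = −336 ≡ 2, so v_5 = 2^{−1} = 7 (mod 13).
  v = [4, 3, 11, 1, 7].
Step 2: syndromes of r = [10, 3, 11, 2, 12] (all sums mod 13).
  S_0 = Σ v_i r_i = 4·10 + 3·3 + 11·11 + 1·2 + 7·12 = 256 ≡ 9.
  S_1 = Σ v_i α_i r_i = 4·11·10 + 3·3·3 + 11·4·11 + 1·2·2 + 7·10·12 = 1795 ≡ 1.
  α_i^2 mod 13 = [4, 9, 3, 4, 9].
  S_2 = Σ v_i α_i^2 r_i = 4·4·10 + 3·9·3 + 11·3·11 + 1·4·2 + 7·9·12 = 1368 ≡ 3.
  S = (9, 1, 3) ≠ 0, so r is not a codeword (an error is present).
Step 3: locate the error. For a single error e at position i, S_ℓ = v_i·e·α_i^ℓ, so α_err = S_1/S_0.
  S_0^{−1} = 9^{−1} = 3 (mod 13), so α_err = 1·3 = 3 ≡ 3 = α_2. Error position i = 2.
  Consistency check: S_2/S_1 = 3·1 = 3 ≡ 3 = α_err ✓ (single-error assumption holds).
Step 4: error magnitude e = S_0/v_2 = S_0·∏_{j≠2}(α_2 − α_j) = 9·9 = 81 ≡ 3 (mod 13).
Step 5: correct position 2: c_2 = r_2 − e = 3 − 3 ≡ 0 (mod 13). Hence c = [10, 0, 11, 2, 12].
  Check: interpolating c through the α_i gives m(x) = 6 + 11·x (degree < 2) with m(α_i) = c_i for every i, so c is indeed a codeword.


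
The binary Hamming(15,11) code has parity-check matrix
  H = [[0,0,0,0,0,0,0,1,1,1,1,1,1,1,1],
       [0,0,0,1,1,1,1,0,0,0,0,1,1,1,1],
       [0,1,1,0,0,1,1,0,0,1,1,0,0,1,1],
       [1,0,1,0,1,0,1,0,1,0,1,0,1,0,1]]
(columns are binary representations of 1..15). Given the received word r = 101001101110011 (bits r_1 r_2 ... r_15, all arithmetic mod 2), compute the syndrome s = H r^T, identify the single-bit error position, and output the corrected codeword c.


s = (1, 0, 1, 0)^T, error position = 10, corrected codeword c = 101001101010011

Compute s = H r^T mod 2 one row at a time:
  s_1 = 0 + 1 + 1 + 1 + 0 + 0 + 1 + 1 = 5 ≡ 1 (mod 2).
  s_2 = 0 + 0 + 1 + 1 + 0 + 0 + 1 + 1 = 4 ≡ 0 (mod 2).
  s_3 = 0 + 1 + 1 + 1 + 1 + 1 + 1 + 1 = 7 ≡ 1 (mod 2).
  s_4 = 1 + 1 + 0 + 1 + 1 + 1 + 0 + 1 = 6 ≡ 0 (mod 2).
s = (1, 0, 1, 0)^T — this equals column 10 of H (binary 1010), so error is at position 10.
Correct: flip bit 10 of r = 101001101110011 to get c = 101001101010011.


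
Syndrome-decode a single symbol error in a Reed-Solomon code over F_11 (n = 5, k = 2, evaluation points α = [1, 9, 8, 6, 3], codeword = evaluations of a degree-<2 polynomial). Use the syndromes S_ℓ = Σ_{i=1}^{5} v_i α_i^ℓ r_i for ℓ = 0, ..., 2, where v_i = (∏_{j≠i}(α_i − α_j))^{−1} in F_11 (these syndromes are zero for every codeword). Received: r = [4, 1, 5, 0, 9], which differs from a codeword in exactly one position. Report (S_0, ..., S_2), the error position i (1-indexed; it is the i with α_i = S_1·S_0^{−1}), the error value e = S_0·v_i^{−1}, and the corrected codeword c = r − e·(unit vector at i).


S = (10, 2, 7), error at position 2, error magnitude e = 10, c = [4, 2, 5, 0, 9].

Step 1: column multipliers v_i = (∏_{j≠i}(α_i − α_j))^{−1} mod 11.
  i = 1 (α = 1): (1−9)(1−8)(1−6)(1−3) = (−8)·(−7)·(−5)·(−2) = 560 ≡ 10, so v_1 = 10^{−1} = 10 (mod 11).
  i = 2 (α = 9): (9−1)(9−8)(9−6)(9−3) = 8·1·3·6 = 144 ≡ 1, so v_2 = 1^{−1} = 1 (mod 11).
  i = 3 (α = 8): (8−1)(8−9)(8−6)(8−3) = 7·(−1)·2·5 = −70 ≡ 7, so v_3 = 7^{−1} = 8 (mod 11).
  i = 4 (α = 6): (6−1)(6−9)(6−8)(6−3) = 5·(−3)·(−2)·3 = 90 ≡ 2, so v_4 = 2^{−1} = 6 (mod 11).
  i = 5 (α = 3): (3−1)(3−9)(3−8)(3−6) = 2·(−6)·(−5)·(−3) = −180 ≡ 7, so v_5 = 7^{−1} = 8 (mod 11).
  v = [10, 1, 8, 6, 8].
Step 2: syndromes of r = [4, 1, 5, 0, 9] (all sums mod 11).
  S_0 = Σ v_i r_i = 10·4 + 1·1 + 8·5 + 6·0 + 8·9 = 153 ≡ 10.
  S_1 = Σ v_i α_i r_i = 10·1·4 + 1·9·1 + 8·8·5 + 6·6·0 + 8·3·9 = 585 ≡ 2.
  α_i^2 mod 11 = [1, 4, 9, 3, 9].
  S_2 = Σ v_i α_i^2 r_i = 10·1·4 + 1·4·1 + 8·9·5 + 6·3·0 + 8·9·9 = 1052 ≡ 7.
  S = (10, 2, 7) ≠ 0, so r is not a codeword (an error is present).
Step 3: locate the error. For a single error e at position i, S_ℓ = v_i·e·α_i^ℓ, so α_err = S_1/S_0.
  S_0^{−1} = 10^{−1} = 10 (mod 11), so α_err = 2·10 = 20 ≡ 9 = α_2. Error position i = 2.
  Consistency check: S_2/S_1 = 7·6 = 42 ≡ 9 = α_err ✓ (single-error assumption holds).
Step 4: error magnitude e = S_0/v_2 = S_0·∏_{j≠2}(α_2 − α_j) = 10·1 = 10 ≡ 10 (mod 11).
Step 5: correct position 2: c_2 = r_2 − e = 1 − 10 ≡ 2 (mod 11). Hence c = [4, 2, 5, 0, 9].
  Check: interpolating c through the α_i gives m(x) = 7 + 8·x (degree < 2) with m(α_i) = c_i for every i, so c is indeed a codeword.


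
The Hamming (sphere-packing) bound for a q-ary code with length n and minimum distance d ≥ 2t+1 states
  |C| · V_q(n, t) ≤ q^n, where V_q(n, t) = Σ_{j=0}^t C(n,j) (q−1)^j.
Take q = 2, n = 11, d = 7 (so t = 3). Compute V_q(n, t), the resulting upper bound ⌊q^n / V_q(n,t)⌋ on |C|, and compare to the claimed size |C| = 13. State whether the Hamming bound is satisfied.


V_q(n, t) = 232, q^n = 2048, Hamming bound = 8, |C| = 13 > bound (violated).

Step 1: Compute V_q(n, t) = Σ_{j=0}^3 C(n, j) (q−1)^j.
  j = 0: C(11,0)·(1)^0 = 1·1 = 1.
  j = 1: C(11,1)·(1)^1 = 11·1 = 11.
  j = 2: C(11,2)·(1)^2 = 55·1 = 55.
  j = 3: C(11,3)·(1)^3 = 165·1 = 165.
  V_q(n, t) = 1 + 11 + 55 + 165 = 232.
Step 2: q^n = 2^11 = 2048.
Step 3: Hamming bound ⌊q^n / V_q(n,t)⌋ = ⌊2048/232⌋ = 8.
Step 4: Compare |C| = 13 to 8: violated.
The claimed |C| lies above the Hamming bound, so no 2-ary code of length 11 with d ≥ 7 can have 13 codewords.


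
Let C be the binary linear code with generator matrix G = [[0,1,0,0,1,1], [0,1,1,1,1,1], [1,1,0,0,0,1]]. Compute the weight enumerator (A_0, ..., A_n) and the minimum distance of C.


Weight distribution: A_0 = 1, A_2 = 2, A_3 = 2, A_4 = 1, A_5 = 2. Minimum distance d = 2.

Enumerate all 2^3 = 8 messages m ∈ F_2^3.
For each, compute codeword c = mG in F_2^6, then tally its weight.
  m = 000 → c = 000000, weight = 0.
  m = 100 → c = 010011, weight = 3.
  m = 010 → c = 011111, weight = 5.
  m = 110 → c = 001100, weight = 2.
  m = 001 → c = 110001, weight = 3.
  m = 101 → c = 100010, weight = 2.
  m = 011 → c = 101110, weight = 4.
  m = 111 → c = 111101, weight = 5.
Tally weights:
  weight 0: 1 codewords.
  weight 2: 2 codewords.
  weight 3: 2 codewords.
  weight 4: 1 codewords.
  weight 5: 2 codewords.
Minimum distance d = smallest w > 0 with A_w > 0 = 2.
Sanity: Σ A_w = 8 = 2^3 = 8 ✓.


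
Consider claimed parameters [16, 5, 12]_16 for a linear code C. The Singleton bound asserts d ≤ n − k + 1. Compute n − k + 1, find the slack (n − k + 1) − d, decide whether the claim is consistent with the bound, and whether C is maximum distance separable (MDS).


Singleton RHS = n − k + 1 = 12, slack = 0, bound satisfied, MDS.

Singleton bound: d ≤ n − k + 1.
Here n = 16, k = 5, so n − k + 1 = 12.
Given d = 12, check d ≤ 12: YES.
Slack = (n − k + 1) − d = 0.
The code is MDS (slack = 0).
Description: the claimed parameters are [16, 5, 12]_16; such a code would be MDS (meets Singleton bound).


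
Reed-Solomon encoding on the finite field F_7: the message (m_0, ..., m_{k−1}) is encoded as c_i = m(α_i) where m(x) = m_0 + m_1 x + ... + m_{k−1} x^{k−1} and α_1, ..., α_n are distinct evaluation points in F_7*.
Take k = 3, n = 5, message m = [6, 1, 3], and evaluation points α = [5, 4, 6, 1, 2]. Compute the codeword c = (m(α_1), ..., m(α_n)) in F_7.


c = [2, 2, 1, 3, 6]

Message polynomial: m(x) = 6 + 1·x + 3·x^2 (mod 7).
For each evaluation point α_i, compute m(α_i) mod 7:
  α_1 = 5: Horner steps 3 → 2 → 2, so m(5) = 2.
  α_2 = 4: Horner steps 3 → 6 → 2, so m(4) = 2.
  α_3 = 6: Horner steps 3 → 5 → 1, so m(6) = 1.
  α_4 = 1: Horner steps 3 → 4 → 3, so m(1) = 3.
  α_5 = 2: Horner steps 3 → 0 → 6, so m(2) = 6.
Codeword c = [2, 2, 1, 3, 6] ∈ F_7^5.


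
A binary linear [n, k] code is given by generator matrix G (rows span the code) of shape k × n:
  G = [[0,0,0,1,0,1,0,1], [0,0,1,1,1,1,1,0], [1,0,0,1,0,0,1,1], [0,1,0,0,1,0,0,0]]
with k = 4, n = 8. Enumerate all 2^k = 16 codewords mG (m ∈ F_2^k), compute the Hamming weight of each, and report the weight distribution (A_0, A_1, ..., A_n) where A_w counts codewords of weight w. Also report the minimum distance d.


Weight distribution: A_0 = 1, A_2 = 1, A_3 = 2, A_4 = 5, A_5 = 6, A_6 = 1. Minimum distance d = 2.

Enumerate all 2^4 = 16 messages m ∈ F_2^4.
For each, compute codeword c = mG in F_2^8, then tally its weight.
  m = 0000 → c = 00000000, weight = 0.
  m = 1000 → c = 00010101, weight = 3.
  m = 0100 → c = 00111110, weight = 5.
  m = 1100 → c = 00101011, weight = 4.
  m = 0010 → c = 10010011, weight = 4.
  m = 1010 → c = 10000110, weight = 3.
  m = 0110 → c = 10101101, weight = 5.
  m = 1110 → c = 10111000, weight = 4.
  m = 0001 → c = 01001000, weight = 2.
  m = 1001 → c = 01011101, weight = 5.
  m = 0101 → c = 01110110, weight = 5.
  m = 1101 → c = 01100011, weight = 4.
  m = 0011 → c = 11011011, weight = 6.
  m = 1011 → c = 11001110, weight = 5.
  m = 0111 → c = 11100101, weight = 5.
  m = 1111 → c = 11110000, weight = 4.
Tally weights:
  weight 0: 1 codewords.
  weight 2: 1 codewords.
  weight 3: 2 codewords.
  weight 4: 5 codewords.
  weight 5: 6 codewords.
  weight 6: 1 codewords.
Minimum distance d = smallest w > 0 with A_w > 0 = 2.
Sanity: Σ A_w = 16 = 2^4 = 16 ✓.


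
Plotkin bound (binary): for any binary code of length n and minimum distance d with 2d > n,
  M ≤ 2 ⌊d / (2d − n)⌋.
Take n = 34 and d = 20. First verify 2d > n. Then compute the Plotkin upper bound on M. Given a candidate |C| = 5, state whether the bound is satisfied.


Plotkin bound M ≤ 6; given |C| = 5 ≤ bound (satisfied).

Check applicability: 2d = 40, n = 34.
2d − n = 6 > 0, so Plotkin applies.
Compute d/(2d−n) = 20/6 ≈ 3.3333.
⌊d/(2d−n)⌋ = 3.
Plotkin bound: M ≤ 2·3 = 6.
Given |C| = 5, check: satisfied.
This |C| is below the Plotkin bound.


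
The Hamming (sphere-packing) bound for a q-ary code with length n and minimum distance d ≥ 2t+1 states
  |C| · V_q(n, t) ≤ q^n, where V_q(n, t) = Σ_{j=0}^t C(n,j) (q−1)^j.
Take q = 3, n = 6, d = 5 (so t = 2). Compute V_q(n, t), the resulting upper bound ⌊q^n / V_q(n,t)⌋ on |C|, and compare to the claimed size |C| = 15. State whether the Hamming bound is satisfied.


V_q(n, t) = 73, q^n = 729, Hamming bound = 9, |C| = 15 > bound (violated).

Step 1: Compute V_q(n, t) = Σ_{j=0}^2 C(n, j) (q−1)^j.
  j = 0: C(6,0)·(2)^0 = 1·1 = 1.
  j = 1: C(6,1)·(2)^1 = 6·2 = 12.
  j = 2: C(6,2)·(2)^2 = 15·4 = 60.
  V_q(n, t) = 1 + 12 + 60 = 73.
Step 2: q^n = 3^6 = 729.
Step 3: Hamming bound ⌊q^n / V_q(n,t)⌋ = ⌊729/73⌋ = 9.
Step 4: Compare |C| = 15 to 9: violated.
The claimed |C| lies above the Hamming bound, so no 3-ary code of length 6 with d ≥ 5 can have 15 codewords.


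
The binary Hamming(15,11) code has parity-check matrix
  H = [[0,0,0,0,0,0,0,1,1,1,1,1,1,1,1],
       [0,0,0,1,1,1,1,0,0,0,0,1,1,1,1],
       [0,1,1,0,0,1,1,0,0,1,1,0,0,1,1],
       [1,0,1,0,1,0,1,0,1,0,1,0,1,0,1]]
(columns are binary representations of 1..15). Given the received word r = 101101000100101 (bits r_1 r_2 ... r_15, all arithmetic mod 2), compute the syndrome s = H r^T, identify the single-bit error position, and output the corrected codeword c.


s = (1, 0, 0, 0)^T, error position = 8, corrected codeword c = 101101010100101

Compute s = H r^T mod 2 one row at a time:
  s_1 = 0 + 0 + 1 + 0 + 0 + 1 + 0 + 1 = 3 ≡ 1 (mod 2).
  s_2 = 1 + 0 + 1 + 0 + 0 + 1 + 0 + 1 = 4 ≡ 0 (mod 2).
  s_3 = 0 + 1 + 1 + 0 + 1 + 0 + 0 + 1 = 4 ≡ 0 (mod 2).
  s_4 = 1 + 1 + 0 + 0 + 0 + 0 + 1 + 1 = 4 ≡ 0 (mod 2).
s = (1, 0, 0, 0)^T — this equals column 8 of H (binary 1000), so error is at position 8.
Correct: flip bit 8 of r = 101101000100101 to get c = 101101010100101.


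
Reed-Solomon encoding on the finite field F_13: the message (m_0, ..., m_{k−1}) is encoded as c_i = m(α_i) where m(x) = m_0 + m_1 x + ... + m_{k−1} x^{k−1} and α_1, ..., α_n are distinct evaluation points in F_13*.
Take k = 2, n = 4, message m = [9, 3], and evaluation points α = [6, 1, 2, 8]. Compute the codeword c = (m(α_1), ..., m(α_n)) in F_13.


c = [1, 12, 2, 7]

Message polynomial: m(x) = 9 + 3·x (mod 13).
For each evaluation point α_i, compute m(α_i) mod 13:
  α_1 = 6: Horner steps 3 → 1, so m(6) = 1.
  α_2 = 1: Horner steps 3 → 12, so m(1) = 12.
  α_3 = 2: Horner steps 3 → 2, so m(2) = 2.
  α_4 = 8: Horner steps 3 → 7, so m(8) = 7.
Codeword c = [1, 12, 2, 7] ∈ F_13^4.


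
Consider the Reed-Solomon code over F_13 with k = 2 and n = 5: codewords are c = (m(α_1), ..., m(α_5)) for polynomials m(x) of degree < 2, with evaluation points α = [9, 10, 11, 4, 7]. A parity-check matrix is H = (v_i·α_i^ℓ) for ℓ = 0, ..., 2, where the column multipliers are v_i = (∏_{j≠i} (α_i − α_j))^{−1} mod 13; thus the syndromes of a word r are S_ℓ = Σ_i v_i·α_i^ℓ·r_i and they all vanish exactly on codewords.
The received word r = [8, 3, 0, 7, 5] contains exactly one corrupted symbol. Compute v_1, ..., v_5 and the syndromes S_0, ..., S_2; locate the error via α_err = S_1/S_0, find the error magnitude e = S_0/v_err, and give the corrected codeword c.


S = (7, 12, 2), error at position 3, error magnitude e = 2, c = [8, 3, 11, 7, 5].

Step 1: column multipliers v_i = (∏_{j≠i}(α_i − α_j))^{−1} mod 13.
  i = 1 (α = 9): (9−10)(9−11)(9−4)(9−7) = (−1)·(−2)·5·2 = 20 ≡ 7, so v_1 = 7^{−1} = 2 (mod 13).
  i = 2 (α = 10): (10−9)(10−11)(10−4)(10−7) = 1·(−1)·6·3 = −18 ≡ 8, so v_2 = 8^{−1} = 5 (mod 13).
  i = 3 (α = 11): (11−9)(11−10)(11−4)(11−7) = 2·1·7·4 = 56 ≡ 4, so v_3 = 4^{−1} = 10 (mod 13).
  i = 4 (α = 4): (4−9)(4−10)(4−11)(4−7) = (−5)·(−6)·(−7)·(−3) = 630 ≡ 6, so v_4 = 6^{−1} = 11 (mod 13).
  i = 5 (α = 7): (7−9)(7−10)(7−11)(7−4) = (−2)·(−3)·(−4)·3 = −72 ≡ 6, so v_5 = 6^{−1} = 11 (mod 13).
  v = [2, 5, 10, 11, 11].
Step 2: syndromes of r = [8, 3, 0, 7, 5] (all sums mod 13).
  S_0 = Σ v_i r_i = 2·8 + 5·3 + 10·0 + 11·7 + 11·5 = 163 ≡ 7.
  S_1 = Σ v_i α_i r_i = 2·9·8 + 5·10·3 + 10·11·0 + 11·4·7 + 11·7·5 = 987 ≡ 12.
  α_i^2 mod 13 = [3, 9, 4, 3, 10].
  S_2 = Σ v_i α_i^2 r_i = 2·3·8 + 5·9·3 + 10·4·0 + 11·3·7 + 11·10·5 = 964 ≡ 2.
  S = (7, 12, 2) ≠ 0, so r is not a codeword (an error is present).
Step 3: locate the error. For a single error e at position i, S_ℓ = v_i·e·α_i^ℓ, so α_err = S_1/S_0.
  S_0^{−1} = 7^{−1} = 2 (mod 13), so α_err = 12·2 = 24 ≡ 11 = α_3. Error position i = 3.
  Consistency check: S_2/S_1 = 2·12 = 24 ≡ 11 = α_err ✓ (single-error assumption holds).
Step 4: error magnitude e = S_0/v_3 = S_0·∏_{j≠3}(α_3 − α_j) = 7·4 = 28 ≡ 2 (mod 13).
Step 5: correct position 3: c_3 = r_3 − e = 0 − 2 ≡ 11 (mod 13). Hence c = [8, 3, 11, 7, 5].
  Check: interpolating c through the α_i gives m(x) = 1 + 8·x (degree < 2) with m(α_i) = c_i for every i, so c is indeed a codeword.


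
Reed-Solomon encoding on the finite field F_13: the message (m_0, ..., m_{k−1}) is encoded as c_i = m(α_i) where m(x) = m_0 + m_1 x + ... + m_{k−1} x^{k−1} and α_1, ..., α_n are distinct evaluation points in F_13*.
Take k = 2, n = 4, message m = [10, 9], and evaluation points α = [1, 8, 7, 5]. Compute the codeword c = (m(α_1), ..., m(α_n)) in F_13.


c = [6, 4, 8, 3]

Message polynomial: m(x) = 10 + 9·x (mod 13).
For each evaluation point α_i, compute m(α_i) mod 13:
  α_1 = 1: Horner steps 9 → 6, so m(1) = 6.
  α_2 = 8: Horner steps 9 → 4, so m(8) = 4.
  α_3 = 7: Horner steps 9 → 8, so m(7) = 8.
  α_4 = 5: Horner steps 9 → 3, so m(5) = 3.
Codeword c = [6, 4, 8, 3] ∈ F_13^4.


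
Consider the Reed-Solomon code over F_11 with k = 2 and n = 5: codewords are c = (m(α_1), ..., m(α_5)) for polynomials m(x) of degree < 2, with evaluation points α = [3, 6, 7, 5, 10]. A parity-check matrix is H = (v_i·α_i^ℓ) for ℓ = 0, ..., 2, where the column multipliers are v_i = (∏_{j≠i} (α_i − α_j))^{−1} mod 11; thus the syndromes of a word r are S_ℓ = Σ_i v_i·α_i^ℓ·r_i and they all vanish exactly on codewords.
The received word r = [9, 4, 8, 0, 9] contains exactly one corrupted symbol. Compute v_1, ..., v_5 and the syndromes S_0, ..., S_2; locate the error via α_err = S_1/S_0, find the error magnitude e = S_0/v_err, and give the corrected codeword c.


S = (2, 6, 7), error at position 1, error magnitude e = 6, c = [3, 4, 8, 0, 9].

Step 1: column multipliers v_i = (∏_{j≠i}(α_i − α_j))^{−1} mod 11.
  i = 1 (α = 3): (3−6)(3−7)(3−5)(3−10) = (−3)·(−4)·(−2)·(−7) = 168 ≡ 3, so v_1 = 3^{−1} = 4 (mod 11).
  i = 2 (α = 6): (6−3)(6−7)(6−5)(6−10) = 3·(−1)·1·(−4) = 12 ≡ 1, so v_2 = 1^{−1} = 1 (mod 11).
  i = 3 (α = 7): (7−3)(7−6)(7−5)(7−10) = 4·1·2·(−3) = −24 ≡ 9, so v_3 = 9^{−1} = 5 (mod 11).
  i = 4 (α = 5): (5−3)(5−6)(5−7)(5−10) = 2·(−1)·(−2)·(−5) = −20 ≡ 2, so v_4 = 2^{−1} = 6 (mod 11).
  i = 5 (α = 10): (10−3)(10−6)(10−7)(10−5) = 7·4·3·5 = 420 ≡ 2, so v_5 = 2^{−1} = 6 (mod 11).
  v = [4, 1, 5, 6, 6].
Step 2: syndromes of r = [9, 4, 8, 0, 9] (all sums mod 11).
  S_0 = Σ v_i r_i = 4·9 + 1·4 + 5·8 + 6·0 + 6·9 = 134 ≡ 2.
  S_1 = Σ v_i α_i r_i = 4·3·9 + 1·6·4 + 5·7·8 + 6·5·0 + 6·10·9 = 952 ≡ 6.
  α_i^2 mod 11 = [9, 3, 5, 3, 1].
  S_2 = Σ v_i α_i^2 r_i = 4·9·9 + 1·3·4 + 5·5·8 + 6·3·0 + 6·1·9 = 590 ≡ 7.
  S = (2, 6, 7) ≠ 0, so r is not a codeword (an error is present).
Step 3: locate the error. For a single error e at position i, S_ℓ = v_i·e·α_i^ℓ, so α_err = S_1/S_0.
  S_0^{−1} = 2^{−1} = 6 (mod 11), so α_err = 6·6 = 36 ≡ 3 = α_1. Error position i = 1.
  Consistency check: S_2/S_1 = 7·2 = 14 ≡ 3 = α_err ✓ (single-error assumption holds).
Step 4: error magnitude e = S_0/v_1 = S_0·∏_{j≠1}(α_1 − α_j) = 2·3 = 6 ≡ 6 (mod 11).
Step 5: correct position 1: c_1 = r_1 − e = 9 − 6 ≡ 3 (mod 11). Hence c = [3, 4, 8, 0, 9].
  Check: interpolating c through the α_i gives m(x) = 2 + 4·x (degree < 2) with m(α_i) = c_i for every i, so c is indeed a codeword.


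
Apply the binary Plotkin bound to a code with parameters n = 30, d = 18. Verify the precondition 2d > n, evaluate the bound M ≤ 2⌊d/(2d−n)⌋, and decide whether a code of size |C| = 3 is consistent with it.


Plotkin bound M ≤ 6; given |C| = 3 ≤ bound (satisfied).

Check applicability: 2d = 36, n = 30.
2d − n = 6 > 0, so Plotkin applies.
Compute d/(2d−n) = 18/6 ≈ 3.0000.
⌊d/(2d−n)⌋ = 3.
Plotkin bound: M ≤ 2·3 = 6.
Given |C| = 3, check: satisfied.
This |C| is below the Plotkin bound.
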